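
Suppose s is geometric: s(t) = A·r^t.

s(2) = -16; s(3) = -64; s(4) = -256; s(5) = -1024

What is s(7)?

-16384

Consecutive ratio: -64/(-16) = 4, and -256/(-64) = 4, so r = 4.
Then A·4^2 = -16 gives A = -1, and s(t) = -1·4^t.
s(7) = -1·4^7 = -16384.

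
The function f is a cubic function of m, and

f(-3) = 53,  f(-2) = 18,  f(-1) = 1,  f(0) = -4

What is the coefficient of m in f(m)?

Write f(m) = am³ + bm² + cm + d; the 4 given values yield a linear system in the 4 coefficients.
Solving, f(m) = -m³ + 3m² - m - 4.
The coefficient of m is -1.

-1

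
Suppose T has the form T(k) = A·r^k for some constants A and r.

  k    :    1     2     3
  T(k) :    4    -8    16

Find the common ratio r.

Consecutive ratio: -8/4 = -2, and 16/(-8) = -2, so r = -2.
Then A·(-2)^1 = 4 gives A = -2, and T(k) = -2·(-2)^k.

-2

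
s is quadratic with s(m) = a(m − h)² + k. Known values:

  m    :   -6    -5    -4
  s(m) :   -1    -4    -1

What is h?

First differences -3, 3; second difference 6 = 2a, so a = 3.
Expanding, the m-coefficient is −2ah = -6h; matching it to the data gives h = -5, and then k = -4.
So s(m) = 3(m + 5)² − 4.
Hence h = -5.

-5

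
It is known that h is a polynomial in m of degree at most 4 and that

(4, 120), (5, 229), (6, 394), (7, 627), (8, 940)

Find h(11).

2479

Write h(m) = am^4 + bm³ + cm² + dm + e; the 5 given values yield a linear system in the 5 coefficients.
Solving, the leading coefficient vanishes, and h(m) = 2m³ - 2m² + 5m + 4.
Then h(11) = 2479.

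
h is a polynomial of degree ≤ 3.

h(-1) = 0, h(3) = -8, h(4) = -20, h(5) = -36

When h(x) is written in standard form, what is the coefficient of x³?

0

Write h(x) = ax³ + bx² + cx + d; the 4 given values yield a linear system in the 4 coefficients.
Solving, the leading coefficient vanishes, and h(x) = -2x² + 2x + 4.
The coefficient of x³ is 0.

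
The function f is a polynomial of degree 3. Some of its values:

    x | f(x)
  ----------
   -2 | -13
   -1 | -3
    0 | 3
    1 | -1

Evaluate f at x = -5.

-7

Write f(x) = ax³ + bx² + cx + d; the 4 given values yield a linear system in the 4 coefficients.
Solving, f(x) = -x³ - 5x² + 2x + 3.
Then f(-5) = -7.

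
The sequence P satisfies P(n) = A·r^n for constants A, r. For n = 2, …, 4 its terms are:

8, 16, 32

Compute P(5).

Consecutive ratio: 16/8 = 2, and 32/16 = 2, so r = 2.
Then A·2^2 = 8 gives A = 2, and P(n) = 2·2^n.
P(5) = 2·2^5 = 64.

64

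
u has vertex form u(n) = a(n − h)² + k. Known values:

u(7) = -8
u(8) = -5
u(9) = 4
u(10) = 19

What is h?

First differences 3, 9, 15; second difference 6 = 2a, so a = 3.
Expanding, the n-coefficient is −2ah = -6h; matching it to the data gives h = 7, and then k = -8.
So u(n) = 3(n − 7)² − 8.
Hence h = 7.

7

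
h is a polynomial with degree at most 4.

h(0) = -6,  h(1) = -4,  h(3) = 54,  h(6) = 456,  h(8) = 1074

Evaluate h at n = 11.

2766

Write h(n) = an^4 + bn³ + cn² + dn + e; the 5 given values yield a linear system in the 5 coefficients.
Solving, the leading coefficient vanishes, and h(n) = 2n³ + n² - n - 6.
Then h(11) = 2766.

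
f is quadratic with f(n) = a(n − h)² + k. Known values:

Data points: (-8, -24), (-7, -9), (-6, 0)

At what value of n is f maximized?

First differences 15, 9; second difference -6 = 2a, so a = -3.
Expanding, the n-coefficient is −2ah = 6h; matching it to the data gives h = -5, and then k = 3.
So f(n) = -3(n + 5)² + 3.
Hence h = -5.

-5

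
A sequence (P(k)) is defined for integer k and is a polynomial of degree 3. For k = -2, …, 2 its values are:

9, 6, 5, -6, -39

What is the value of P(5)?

-390

First differences: -3, -1, -11, -33. Second differences: 2, -10, -22. Third differences: -12, -12.
Level-3 differences are constant, so P has degree 3.
Fitting a degree-3 polynomial gives P(k) = -2k³ - 5k² - 4k + 5.
Then P(5) = -390.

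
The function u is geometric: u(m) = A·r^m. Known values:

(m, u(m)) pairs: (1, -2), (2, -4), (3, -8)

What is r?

2

Consecutive ratio: -4/(-2) = 2, and -8/(-4) = 2, so r = 2.
Then A·2^1 = -2 gives A = -1, and u(m) = -1·2^m.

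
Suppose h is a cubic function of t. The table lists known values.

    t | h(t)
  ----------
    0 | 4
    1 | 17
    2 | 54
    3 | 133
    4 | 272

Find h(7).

1229

First differences: 13, 37, 79, 139. Second differences: 24, 42, 60. Third differences: 18, 18.
Level-3 differences are constant, so h has degree 3.
Fitting a degree-3 polynomial gives h(t) = 3t³ + 3t² + 7t + 4.
Then h(7) = 1229.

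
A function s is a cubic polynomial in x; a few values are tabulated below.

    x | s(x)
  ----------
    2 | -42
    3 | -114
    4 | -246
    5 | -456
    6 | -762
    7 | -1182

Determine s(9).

First differences: -72, -132, -210, -306, -420. Second differences: -60, -78, -96, -114. Third differences: -18, -18, -18.
Level-3 differences are constant, so s has degree 3.
Fitting a degree-3 polynomial gives s(x) = -3x³ - 3x² - 6.
Then s(9) = -2436.

-2436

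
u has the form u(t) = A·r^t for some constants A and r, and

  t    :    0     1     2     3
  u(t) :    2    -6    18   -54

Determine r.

-3

Consecutive ratio: -6/2 = -3, and 18/(-6) = -3, so r = -3.
Then A·(-3)^0 = 2 gives A = 2, and u(t) = 2·(-3)^t.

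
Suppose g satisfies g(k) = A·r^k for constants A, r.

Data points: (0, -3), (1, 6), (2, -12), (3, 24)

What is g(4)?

Consecutive ratio: 6/(-3) = -2, and -12/6 = -2, so r = -2.
Then A·(-2)^0 = -3 gives A = -3, and g(k) = -3·(-2)^k.
g(4) = -3·(-2)^4 = -48.

-48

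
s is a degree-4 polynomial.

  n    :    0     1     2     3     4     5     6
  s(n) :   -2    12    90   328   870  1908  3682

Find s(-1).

0

First differences: 14, 78, 238, 542, 1038, 1774. Second differences: 64, 160, 304, 496, 736. Third differences: 96, 144, 192, 240. Fourth differences: 48, 48, 48.
Level-4 differences are constant, so s has degree 4.
Fitting a degree-4 polynomial gives s(n) = 2n^4 + 4n³ + 6n² + 2n - 2.
Then s(-1) = 0.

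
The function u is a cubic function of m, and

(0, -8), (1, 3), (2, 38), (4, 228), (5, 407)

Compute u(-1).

Write u(m) = am³ + bm² + cm + d; the 5 given values yield a linear system in the 4 coefficients.
Solving, u(m) = 2m³ + 6m² + 3m - 8.
Then u(-1) = -7.

-7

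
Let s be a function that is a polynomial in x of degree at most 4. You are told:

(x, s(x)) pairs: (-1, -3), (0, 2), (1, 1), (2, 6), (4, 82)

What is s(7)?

541

Write s(x) = ax^4 + bx³ + cx² + dx + e; the 5 given values yield a linear system in the 5 coefficients.
Solving, the leading coefficient vanishes, and s(x) = 2x³ - 3x² + 2.
Then s(7) = 541.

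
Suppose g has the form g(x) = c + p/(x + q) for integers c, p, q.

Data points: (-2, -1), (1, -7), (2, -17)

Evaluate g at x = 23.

4

(g(x) − c)(x + q) = p for each data point; the three points give a linear system in c and q, then p follows.
Solving: c = 3, q = -3, p = 20, so g(x) = 3 + 20/(x − 3).
Then g(23) = 3 + 20/20 = 4.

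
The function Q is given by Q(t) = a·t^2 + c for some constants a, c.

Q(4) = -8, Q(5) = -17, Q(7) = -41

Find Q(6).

-28

From Q(4) = -8 and Q(5) = -17: 16a + c = -8 and 25a + c = -17.
Subtracting: 9a = -9, so a = -1; then c = -8 − (-1)·16 = 8.
So Q(t) = -1t² + 8, and Q(6) = -28.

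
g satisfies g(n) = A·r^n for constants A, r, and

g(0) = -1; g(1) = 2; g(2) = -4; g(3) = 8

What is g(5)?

32

Consecutive ratio: 2/(-1) = -2, and -4/2 = -2, so r = -2.
Then A·(-2)^0 = -1 gives A = -1, and g(n) = -1·(-2)^n.
g(5) = -1·(-2)^5 = 32.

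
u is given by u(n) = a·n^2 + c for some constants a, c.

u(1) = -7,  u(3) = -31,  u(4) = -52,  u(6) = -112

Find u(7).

From u(1) = -7 and u(3) = -31: 1a + c = -7 and 9a + c = -31.
Subtracting: 8a = -24, so a = -3; then c = -7 − (-3)·1 = -4.
So u(n) = -3n² − 4, and u(7) = -151.

-151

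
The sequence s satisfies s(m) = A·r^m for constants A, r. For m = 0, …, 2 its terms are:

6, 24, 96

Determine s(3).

Consecutive ratio: 24/6 = 4, and 96/24 = 4, so r = 4.
Then A·4^0 = 6 gives A = 6, and s(m) = 6·4^m.
s(3) = 6·4^3 = 384.

384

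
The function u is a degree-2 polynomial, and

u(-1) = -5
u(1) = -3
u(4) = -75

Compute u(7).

-237

Write u(x) = ax² + bx + c; the 3 given values yield a linear system in the 3 coefficients.
Solving, u(x) = -5x² + x + 1.
Then u(7) = -237.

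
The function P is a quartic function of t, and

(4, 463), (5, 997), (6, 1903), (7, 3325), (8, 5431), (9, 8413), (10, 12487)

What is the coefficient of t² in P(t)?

First differences: 534, 906, 1422, 2106, 2982, 4074. Second differences: 372, 516, 684, 876, 1092. Third differences: 144, 168, 192, 216. Fourth differences: 24, 24, 24.
Level-4 differences are constant, so P has degree 4.
Fitting a degree-4 polynomial gives P(t) = t^4 + 2t³ + 5t² - 2t + 7.
The coefficient of t² is 5.

5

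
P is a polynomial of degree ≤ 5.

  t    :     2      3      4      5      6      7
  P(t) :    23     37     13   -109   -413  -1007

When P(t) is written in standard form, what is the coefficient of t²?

Write P(t) = at^5 + bt^4 + ct³ + dt² + et + p; the 6 given values yield a linear system in the 6 coefficients.
Solving, the leading coefficient vanishes, and P(t) = -t^4 + 4t³ + 3t + 1.
The coefficient of t² is 0.

0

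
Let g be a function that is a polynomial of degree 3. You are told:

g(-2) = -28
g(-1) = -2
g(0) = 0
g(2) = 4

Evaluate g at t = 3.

Write g(t) = at³ + bt² + ct + d; the 4 given values yield a linear system in the 4 coefficients.
Solving, g(t) = 3t³ - 3t² - 4t.
Then g(3) = 42.

42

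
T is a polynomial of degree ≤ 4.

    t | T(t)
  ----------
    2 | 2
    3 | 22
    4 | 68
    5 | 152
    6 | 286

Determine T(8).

752

First differences: 20, 46, 84, 134. Second differences: 26, 38, 50. Third differences: 12, 12.
Level-3 differences are constant, so T has degree 3.
Fitting a degree-3 polynomial gives T(t) = 2t³ - 5t² + 7t - 8.
Then T(8) = 752.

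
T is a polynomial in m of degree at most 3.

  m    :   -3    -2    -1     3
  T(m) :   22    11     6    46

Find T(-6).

91

Write T(m) = am³ + bm² + cm + d; the 4 given values yield a linear system in the 4 coefficients.
Solving, the leading coefficient vanishes, and T(m) = 3m² + 4m + 7.
Then T(-6) = 91.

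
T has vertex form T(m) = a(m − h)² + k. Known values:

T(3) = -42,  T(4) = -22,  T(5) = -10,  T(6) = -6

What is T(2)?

-70

First differences 20, 12, 4; second difference -8 = 2a, so a = -4.
Expanding, the m-coefficient is −2ah = 8h; matching it to the data gives h = 6, and then k = -6.
So T(m) = -4(m − 6)² − 6.
T(2) = -4·(-4)² − 6 = -70.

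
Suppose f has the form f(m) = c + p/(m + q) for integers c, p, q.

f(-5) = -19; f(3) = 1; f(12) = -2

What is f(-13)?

(f(m) − c)(m + q) = p for each data point; the three points give a linear system in c and q, then p follows.
Solving: c = -4, q = 3, p = 30, so f(m) = -4 + 30/(m + 3).
Then f(-13) = -4 + 30/(-10) = -7.

-7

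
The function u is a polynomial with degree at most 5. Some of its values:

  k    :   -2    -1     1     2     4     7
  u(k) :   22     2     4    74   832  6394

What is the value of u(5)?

Write u(k) = ak^5 + bk^4 + ck³ + dk² + ek + p; the 6 given values yield a linear system in the 6 coefficients.
Solving, the leading coefficient vanishes, and u(k) = 2k^4 + 4k³ + 5k² - 3k - 4.
Then u(5) = 1856.

1856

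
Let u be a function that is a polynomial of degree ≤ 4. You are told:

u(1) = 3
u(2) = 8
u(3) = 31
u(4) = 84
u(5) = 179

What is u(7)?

Write u(x) = ax^4 + bx³ + cx² + dx + e; the 5 given values yield a linear system in the 5 coefficients.
Solving, the leading coefficient vanishes, and u(x) = 2x³ - 3x² + 4.
Then u(7) = 543.

543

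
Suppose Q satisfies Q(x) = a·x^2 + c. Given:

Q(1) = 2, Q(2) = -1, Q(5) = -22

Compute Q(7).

From Q(1) = 2 and Q(2) = -1: 1a + c = 2 and 4a + c = -1.
Subtracting: 3a = -3, so a = -1; then c = 2 − (-1)·1 = 3.
So Q(x) = -1x² + 3, and Q(7) = -46.

-46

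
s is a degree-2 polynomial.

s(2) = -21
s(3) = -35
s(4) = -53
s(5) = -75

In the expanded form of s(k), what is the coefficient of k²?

-2

First differences: -14, -18, -22. Second differences: -4, -4.
Level-2 differences are constant, so s has degree 2.
Fitting a degree-2 polynomial gives s(k) = -2k² - 4k - 5.
The coefficient of k² is -2.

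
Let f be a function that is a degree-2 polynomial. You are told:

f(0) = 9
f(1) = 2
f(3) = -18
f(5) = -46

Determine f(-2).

17

Write f(n) = an² + bn + c; the 4 given values yield a linear system in the 3 coefficients.
Solving, f(n) = -n² - 6n + 9.
Then f(-2) = 17.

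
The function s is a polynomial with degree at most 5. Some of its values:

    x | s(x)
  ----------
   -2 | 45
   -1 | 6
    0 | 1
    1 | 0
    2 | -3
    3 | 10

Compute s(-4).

465

Write s(x) = ax^5 + bx^4 + cx³ + dx² + ex + p; the 6 given values yield a linear system in the 6 coefficients.
Solving, the leading coefficient vanishes, and s(x) = x^4 - 3x³ + x² + 1.
Then s(-4) = 465.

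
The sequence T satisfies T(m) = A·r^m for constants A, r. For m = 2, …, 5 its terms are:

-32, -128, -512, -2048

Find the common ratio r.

Consecutive ratio: -128/(-32) = 4, and -512/(-128) = 4, so r = 4.
Then A·4^2 = -32 gives A = -2, and T(m) = -2·4^m.

4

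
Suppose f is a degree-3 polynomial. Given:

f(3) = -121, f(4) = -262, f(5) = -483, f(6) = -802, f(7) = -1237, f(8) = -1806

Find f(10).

First differences: -141, -221, -319, -435, -569. Second differences: -80, -98, -116, -134. Third differences: -18, -18, -18.
Level-3 differences are constant, so f has degree 3.
Fitting a degree-3 polynomial gives f(x) = -3x³ - 4x² - 2x + 2.
Then f(10) = -3418.

-3418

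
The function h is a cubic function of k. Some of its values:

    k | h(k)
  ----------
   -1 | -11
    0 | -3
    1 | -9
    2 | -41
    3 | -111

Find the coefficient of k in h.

First differences: 8, -6, -32, -70. Second differences: -14, -26, -38. Third differences: -12, -12.
Level-3 differences are constant, so h has degree 3.
Fitting a degree-3 polynomial gives h(k) = -2k³ - 7k² + 3k - 3.
The coefficient of k is 3.

3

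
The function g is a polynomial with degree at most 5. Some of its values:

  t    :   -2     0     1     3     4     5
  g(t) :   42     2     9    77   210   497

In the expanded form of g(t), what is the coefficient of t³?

-2

Write g(t) = at^5 + bt^4 + ct³ + dt² + et + p; the 6 given values yield a linear system in the 6 coefficients.
Solving, the leading coefficient vanishes, and g(t) = t^4 - 2t³ + 4t² + 4t + 2.
The coefficient of t³ is -2.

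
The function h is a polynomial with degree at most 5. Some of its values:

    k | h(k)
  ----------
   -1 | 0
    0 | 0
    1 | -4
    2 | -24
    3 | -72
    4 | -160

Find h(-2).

Write h(k) = ak^5 + bk^4 + ck³ + dk² + ek + p; the 6 given values yield a linear system in the 6 coefficients.
Solving, the top 2 coefficients vanish, and h(k) = -2k³ - 2k².
Then h(-2) = 8.

8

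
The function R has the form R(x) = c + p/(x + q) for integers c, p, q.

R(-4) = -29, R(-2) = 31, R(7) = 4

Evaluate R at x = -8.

-5

(R(x) − c)(x + q) = p for each data point; the three points give a linear system in c and q, then p follows.
Solving: c = 1, q = 3, p = 30, so R(x) = 1 + 30/(x + 3).
Then R(-8) = 1 + 30/(-5) = -5.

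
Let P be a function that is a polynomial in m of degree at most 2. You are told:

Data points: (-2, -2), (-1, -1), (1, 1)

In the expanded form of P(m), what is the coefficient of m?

1

Write P(m) = am² + bm + c; the 3 given values yield a linear system in the 3 coefficients.
Solving, the leading coefficient vanishes, and P(m) = m.
The coefficient of m is 1.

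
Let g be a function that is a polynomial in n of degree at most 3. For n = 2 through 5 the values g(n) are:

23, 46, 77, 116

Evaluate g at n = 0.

1

First differences: 23, 31, 39. Second differences: 8, 8.
Level-2 differences are constant, so g has degree 2.
Fitting a degree-2 polynomial gives g(n) = 4n² + 3n + 1.
Then g(0) = 1.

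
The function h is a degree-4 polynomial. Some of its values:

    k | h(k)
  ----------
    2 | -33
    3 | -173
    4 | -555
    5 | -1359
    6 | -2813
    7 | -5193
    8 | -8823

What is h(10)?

First differences: -140, -382, -804, -1454, -2380, -3630. Second differences: -242, -422, -650, -926, -1250. Third differences: -180, -228, -276, -324. Fourth differences: -48, -48, -48.
Level-4 differences are constant, so h has degree 4.
Fitting a degree-4 polynomial gives h(k) = -2k^4 - 2k³ + 7k² - 7k + 1.
Then h(10) = -21369.

-21369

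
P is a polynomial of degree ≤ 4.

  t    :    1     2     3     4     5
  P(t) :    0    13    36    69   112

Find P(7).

First differences: 13, 23, 33, 43. Second differences: 10, 10, 10.
Level-2 differences are constant, so P has degree 2.
Fitting a degree-2 polynomial gives P(t) = 5t² - 2t - 3.
Then P(7) = 228.

228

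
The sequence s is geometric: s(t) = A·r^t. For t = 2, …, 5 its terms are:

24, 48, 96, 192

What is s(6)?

Consecutive ratio: 48/24 = 2, and 96/48 = 2, so r = 2.
Then A·2^2 = 24 gives A = 6, and s(t) = 6·2^t.
s(6) = 6·2^6 = 384.

384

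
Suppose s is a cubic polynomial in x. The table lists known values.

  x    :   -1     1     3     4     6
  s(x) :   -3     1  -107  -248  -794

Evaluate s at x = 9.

Write s(x) = ax³ + bx² + cx + d; the 5 given values yield a linear system in the 4 coefficients.
Solving, s(x) = -3x³ - 5x² + 5x + 4.
Then s(9) = -2543.

-2543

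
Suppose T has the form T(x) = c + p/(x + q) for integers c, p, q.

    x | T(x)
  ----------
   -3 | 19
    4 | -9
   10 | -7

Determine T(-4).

7

(T(x) − c)(x + q) = p for each data point; the three points give a linear system in c and q, then p follows.
Solving: c = -5, q = 2, p = -24, so T(x) = -5 − 24/(x + 2).
Then T(-4) = -5 − 24/(-2) = 7.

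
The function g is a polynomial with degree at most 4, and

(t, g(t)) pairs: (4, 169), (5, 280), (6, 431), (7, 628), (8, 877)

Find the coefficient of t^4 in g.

Write g(t) = at^4 + bt³ + ct² + dt + e; the 5 given values yield a linear system in the 5 coefficients.
Solving, the leading coefficient vanishes, and g(t) = t³ + 5t² + 5t + 5.
The coefficient of t^4 is 0.

0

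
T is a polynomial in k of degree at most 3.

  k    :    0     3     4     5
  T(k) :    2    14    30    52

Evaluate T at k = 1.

0

Write T(k) = ak³ + bk² + ck + d; the 4 given values yield a linear system in the 4 coefficients.
Solving, the leading coefficient vanishes, and T(k) = 3k² - 5k + 2.
Then T(1) = 0.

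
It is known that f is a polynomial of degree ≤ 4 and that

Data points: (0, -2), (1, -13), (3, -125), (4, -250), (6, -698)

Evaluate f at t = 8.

-1490

Write f(t) = at^4 + bt³ + ct² + dt + e; the 5 given values yield a linear system in the 5 coefficients.
Solving, the leading coefficient vanishes, and f(t) = -2t³ - 7t² - 2t - 2.
Then f(8) = -1490.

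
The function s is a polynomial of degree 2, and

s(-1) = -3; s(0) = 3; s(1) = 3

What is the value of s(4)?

-33

Write s(x) = ax² + bx + c; the 3 given values yield a linear system in the 3 coefficients.
Solving, s(x) = -3x² + 3x + 3.
Then s(4) = -33.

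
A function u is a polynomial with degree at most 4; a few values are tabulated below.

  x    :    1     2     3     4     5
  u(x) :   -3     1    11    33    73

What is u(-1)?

First differences: 4, 10, 22, 40. Second differences: 6, 12, 18. Third differences: 6, 6.
Level-3 differences are constant, so u has degree 3.
Fitting a degree-3 polynomial gives u(x) = x³ - 3x² + 6x - 7.
Then u(-1) = -17.

-17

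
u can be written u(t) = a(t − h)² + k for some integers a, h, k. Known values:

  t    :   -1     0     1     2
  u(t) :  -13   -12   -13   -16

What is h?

First differences 1, -1, -3; second difference -2 = 2a, so a = -1.
Expanding, the t-coefficient is −2ah = 2h; matching it to the data gives h = 0, and then k = -12.
So u(t) = -1(t + 0)² − 12.
Hence h = 0.

0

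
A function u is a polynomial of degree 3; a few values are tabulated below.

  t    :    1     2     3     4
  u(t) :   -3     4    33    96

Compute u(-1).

Write u(t) = at³ + bt² + ct + d; the 4 given values yield a linear system in the 4 coefficients.
Solving, u(t) = 2t³ - t² - 4t.
Then u(-1) = 1.

1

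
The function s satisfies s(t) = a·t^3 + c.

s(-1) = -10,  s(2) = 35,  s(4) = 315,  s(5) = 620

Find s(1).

From s(-1) = -10 and s(2) = 35: -1a + c = -10 and 8a + c = 35.
Subtracting: 9a = 45, so a = 5; then c = -10 − 5·(-1) = -5.
So s(t) = 5t³ − 5, and s(1) = 0.

0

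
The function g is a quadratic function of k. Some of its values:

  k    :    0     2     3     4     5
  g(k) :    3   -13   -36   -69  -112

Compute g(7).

Write g(k) = ak² + bk + c; the 5 given values yield a linear system in the 3 coefficients.
Solving, g(k) = -5k² + 2k + 3.
Then g(7) = -228.

-228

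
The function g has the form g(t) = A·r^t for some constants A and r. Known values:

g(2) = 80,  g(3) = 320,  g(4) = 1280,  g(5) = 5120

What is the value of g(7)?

81920

Consecutive ratio: 320/80 = 4, and 1280/320 = 4, so r = 4.
Then A·4^2 = 80 gives A = 5, and g(t) = 5·4^t.
g(7) = 5·4^7 = 81920.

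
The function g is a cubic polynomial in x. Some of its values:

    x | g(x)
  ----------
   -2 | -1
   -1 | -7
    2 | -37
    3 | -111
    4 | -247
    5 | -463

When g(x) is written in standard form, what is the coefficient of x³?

Write g(x) = ax³ + bx² + cx + d; the 6 given values yield a linear system in the 4 coefficients.
Solving, g(x) = -3x³ - 4x² + 3x - 3.
The coefficient of x³ is -3.

-3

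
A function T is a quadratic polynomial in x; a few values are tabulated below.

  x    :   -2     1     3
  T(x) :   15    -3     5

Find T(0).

Write T(x) = ax² + bx + c; the 3 given values yield a linear system in the 3 coefficients.
Solving, T(x) = 2x² - 4x - 1.
Then T(0) = -1.

-1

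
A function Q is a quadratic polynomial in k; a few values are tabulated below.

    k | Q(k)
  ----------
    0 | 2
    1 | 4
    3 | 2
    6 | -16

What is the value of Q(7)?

Write Q(k) = ak² + bk + c; the 4 given values yield a linear system in the 3 coefficients.
Solving, Q(k) = -k² + 3k + 2.
Then Q(7) = -26.

-26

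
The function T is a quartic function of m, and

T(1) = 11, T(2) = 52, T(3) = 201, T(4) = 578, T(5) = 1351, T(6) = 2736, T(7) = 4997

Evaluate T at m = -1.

First differences: 41, 149, 377, 773, 1385, 2261. Second differences: 108, 228, 396, 612, 876. Third differences: 120, 168, 216, 264. Fourth differences: 48, 48, 48.
Level-4 differences are constant, so T has degree 4.
Fitting a degree-4 polynomial gives T(m) = 2m^4 + 4m² - m + 6.
Then T(-1) = 13.

13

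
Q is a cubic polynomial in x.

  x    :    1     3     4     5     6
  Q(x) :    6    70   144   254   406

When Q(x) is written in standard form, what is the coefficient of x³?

Write Q(x) = ax³ + bx² + cx + d; the 5 given values yield a linear system in the 4 coefficients.
Solving, Q(x) = x³ + 6x² - 5x + 4.
The coefficient of x³ is 1.

1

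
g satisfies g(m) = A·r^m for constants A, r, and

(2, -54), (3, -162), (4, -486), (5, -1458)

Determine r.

Consecutive ratio: -162/(-54) = 3, and -486/(-162) = 3, so r = 3.
Then A·3^2 = -54 gives A = -6, and g(m) = -6·3^m.

3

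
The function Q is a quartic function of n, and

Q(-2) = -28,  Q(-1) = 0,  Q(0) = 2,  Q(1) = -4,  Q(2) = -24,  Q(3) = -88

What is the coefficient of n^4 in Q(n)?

-1

Write Q(n) = an^4 + bn³ + cn² + dn + e; the 6 given values yield a linear system in the 5 coefficients.
Solving, Q(n) = -n^4 + n³ - 3n² - 3n + 2.
The coefficient of n^4 is -1.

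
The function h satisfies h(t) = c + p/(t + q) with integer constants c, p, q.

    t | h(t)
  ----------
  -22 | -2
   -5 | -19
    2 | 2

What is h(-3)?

17

(h(t) − c)(t + q) = p for each data point; the three points give a linear system in c and q, then p follows.
Solving: c = -1, q = 4, p = 18, so h(t) = -1 + 18/(t + 4).
Then h(-3) = -1 + 18/1 = 17.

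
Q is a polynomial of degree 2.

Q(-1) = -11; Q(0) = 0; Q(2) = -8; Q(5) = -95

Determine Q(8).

Write Q(x) = ax² + bx + c; the 4 given values yield a linear system in the 3 coefficients.
Solving, Q(x) = -5x² + 6x.
Then Q(8) = -272.

-272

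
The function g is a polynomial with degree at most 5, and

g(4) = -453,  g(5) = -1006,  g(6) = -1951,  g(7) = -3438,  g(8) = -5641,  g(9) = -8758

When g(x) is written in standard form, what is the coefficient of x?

-1

First differences: -553, -945, -1487, -2203, -3117. Second differences: -392, -542, -716, -914. Third differences: -150, -174, -198. Fourth differences: -24, -24.
Level-4 differences are constant, so g has degree 4.
Fitting a degree-4 polynomial gives g(x) = -x^4 - 3x³ - x - 1.
The coefficient of x is -1.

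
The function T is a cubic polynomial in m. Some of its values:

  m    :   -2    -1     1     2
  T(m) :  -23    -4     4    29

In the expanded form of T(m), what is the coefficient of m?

Write T(m) = am³ + bm² + cm + d; the 4 given values yield a linear system in the 4 coefficients.
Solving, T(m) = 3m³ + m² + m - 1.
The coefficient of m is 1.

1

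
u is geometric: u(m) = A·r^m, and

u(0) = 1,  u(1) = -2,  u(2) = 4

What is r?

-2

Consecutive ratio: -2/1 = -2, and 4/(-2) = -2, so r = -2.
Then A·(-2)^0 = 1 gives A = 1, and u(m) = 1·(-2)^m.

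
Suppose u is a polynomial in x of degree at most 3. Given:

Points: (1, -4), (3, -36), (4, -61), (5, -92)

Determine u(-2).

-1

Write u(x) = ax³ + bx² + cx + d; the 4 given values yield a linear system in the 4 coefficients.
Solving, the leading coefficient vanishes, and u(x) = -3x² - 4x + 3.
Then u(-2) = -1.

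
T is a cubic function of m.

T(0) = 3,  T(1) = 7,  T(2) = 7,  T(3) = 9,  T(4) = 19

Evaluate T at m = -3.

-93

First differences: 4, 0, 2, 10. Second differences: -4, 2, 8. Third differences: 6, 6.
Level-3 differences are constant, so T has degree 3.
Fitting a degree-3 polynomial gives T(m) = m³ - 5m² + 8m + 3.
Then T(-3) = -93.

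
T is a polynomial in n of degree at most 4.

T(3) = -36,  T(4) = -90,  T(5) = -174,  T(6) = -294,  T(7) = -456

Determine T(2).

First differences: -54, -84, -120, -162. Second differences: -30, -36, -42. Third differences: -6, -6.
Level-3 differences are constant, so T has degree 3.
Fitting a degree-3 polynomial gives T(n) = -n³ - 3n² + 4n + 6.
Then T(2) = -6.

-6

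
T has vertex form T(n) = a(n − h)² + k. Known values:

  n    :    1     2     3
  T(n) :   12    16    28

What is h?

First differences 4, 12; second difference 8 = 2a, so a = 4.
Expanding, the n-coefficient is −2ah = -8h; matching it to the data gives h = 1, and then k = 12.
So T(n) = 4(n − 1)² + 12.
Hence h = 1.

1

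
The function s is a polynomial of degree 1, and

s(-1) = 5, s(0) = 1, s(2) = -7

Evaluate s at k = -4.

Write s(k) = ak + b; the 3 given values yield a linear system in the 2 coefficients.
Solving, s(k) = -4k + 1.
Then s(-4) = 17.

17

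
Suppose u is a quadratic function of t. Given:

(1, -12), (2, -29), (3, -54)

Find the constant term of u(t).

Write u(t) = at² + bt + c; the 3 given values yield a linear system in the 3 coefficients.
Solving, u(t) = -4t² - 5t - 3.
The constant term is u(0) = -3.

-3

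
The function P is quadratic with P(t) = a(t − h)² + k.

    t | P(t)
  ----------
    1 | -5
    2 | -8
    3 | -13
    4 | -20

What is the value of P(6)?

First differences -3, -5, -7; second difference -2 = 2a, so a = -1.
Expanding, the t-coefficient is −2ah = 2h; matching it to the data gives h = 0, and then k = -4.
So P(t) = -1(t + 0)² − 4.
P(6) = -1·6² − 4 = -40.

-40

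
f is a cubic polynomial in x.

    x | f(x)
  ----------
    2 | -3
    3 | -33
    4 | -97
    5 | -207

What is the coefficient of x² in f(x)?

Write f(x) = ax³ + bx² + cx + d; the 4 given values yield a linear system in the 4 coefficients.
Solving, f(x) = -2x³ + x² + 3x + 3.
The coefficient of x² is 1.

1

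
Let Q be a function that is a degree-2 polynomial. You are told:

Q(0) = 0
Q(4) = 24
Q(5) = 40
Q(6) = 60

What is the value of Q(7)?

84

Write Q(m) = am² + bm + c; the 4 given values yield a linear system in the 3 coefficients.
Solving, Q(m) = 2m² - 2m.
Then Q(7) = 84.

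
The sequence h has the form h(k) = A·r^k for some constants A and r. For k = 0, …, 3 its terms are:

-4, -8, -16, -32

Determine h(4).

Consecutive ratio: -8/(-4) = 2, and -16/(-8) = 2, so r = 2.
Then A·2^0 = -4 gives A = -4, and h(k) = -4·2^k.
h(4) = -4·2^4 = -64.

-64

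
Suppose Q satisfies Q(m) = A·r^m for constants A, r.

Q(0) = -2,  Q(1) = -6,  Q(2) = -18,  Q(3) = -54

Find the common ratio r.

Consecutive ratio: -6/(-2) = 3, and -18/(-6) = 3, so r = 3.
Then A·3^0 = -2 gives A = -2, and Q(m) = -2·3^m.

3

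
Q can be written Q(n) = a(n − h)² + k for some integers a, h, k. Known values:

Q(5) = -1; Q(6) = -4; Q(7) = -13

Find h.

5

First differences -3, -9; second difference -6 = 2a, so a = -3.
Expanding, the n-coefficient is −2ah = 6h; matching it to the data gives h = 5, and then k = -1.
So Q(n) = -3(n − 5)² − 1.
Hence h = 5.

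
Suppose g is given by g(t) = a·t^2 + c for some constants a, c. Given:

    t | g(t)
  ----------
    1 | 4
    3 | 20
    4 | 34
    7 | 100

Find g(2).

10

From g(1) = 4 and g(3) = 20: 1a + c = 4 and 9a + c = 20.
Subtracting: 8a = 16, so a = 2; then c = 4 − 2·1 = 2.
So g(t) = 2t² + 2, and g(2) = 10.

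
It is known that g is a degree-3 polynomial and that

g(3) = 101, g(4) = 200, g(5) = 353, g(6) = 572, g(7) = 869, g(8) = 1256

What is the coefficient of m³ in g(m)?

Write g(m) = am³ + bm² + cm + d; the 6 given values yield a linear system in the 4 coefficients.
Solving, g(m) = 2m³ + 3m² + 4m + 8.
The coefficient of m³ is 2.

2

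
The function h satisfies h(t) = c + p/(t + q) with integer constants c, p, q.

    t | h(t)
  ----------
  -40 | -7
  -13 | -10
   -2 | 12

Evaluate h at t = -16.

-9

(h(t) − c)(t + q) = p for each data point; the three points give a linear system in c and q, then p follows.
Solving: c = -6, q = 4, p = 36, so h(t) = -6 + 36/(t + 4).
Then h(-16) = -6 + 36/(-12) = -9.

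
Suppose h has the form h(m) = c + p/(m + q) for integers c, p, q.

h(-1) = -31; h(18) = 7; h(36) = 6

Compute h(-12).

2

(h(m) − c)(m + q) = p for each data point; the three points give a linear system in c and q, then p follows.
Solving: c = 5, q = 0, p = 36, so h(m) = 5 + 36/(m + 0).
Then h(-12) = 5 + 36/(-12) = 2.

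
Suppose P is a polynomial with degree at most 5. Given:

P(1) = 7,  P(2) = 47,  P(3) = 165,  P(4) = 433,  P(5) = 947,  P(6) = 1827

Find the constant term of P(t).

-3

First differences: 40, 118, 268, 514, 880. Second differences: 78, 150, 246, 366. Third differences: 72, 96, 120. Fourth differences: 24, 24.
Level-4 differences are constant, so P has degree 4.
Fitting a degree-4 polynomial gives P(t) = t^4 + 2t³ + 2t² + 5t - 3.
The constant term is P(0) = -3.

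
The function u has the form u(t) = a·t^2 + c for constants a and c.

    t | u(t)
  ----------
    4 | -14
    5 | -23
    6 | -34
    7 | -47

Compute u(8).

-62

From u(4) = -14 and u(5) = -23: 16a + c = -14 and 25a + c = -23.
Subtracting: 9a = -9, so a = -1; then c = -14 − (-1)·16 = 2.
So u(t) = -1t² + 2, and u(8) = -62.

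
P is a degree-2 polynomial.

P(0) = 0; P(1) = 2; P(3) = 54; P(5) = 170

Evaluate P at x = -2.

44

Write P(x) = ax² + bx + c; the 4 given values yield a linear system in the 3 coefficients.
Solving, P(x) = 8x² - 6x.
Then P(-2) = 44.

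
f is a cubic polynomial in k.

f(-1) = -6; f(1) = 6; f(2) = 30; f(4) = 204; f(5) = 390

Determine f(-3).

Write f(k) = ak³ + bk² + ck + d; the 5 given values yield a linear system in the 4 coefficients.
Solving, f(k) = 3k³ + 3k.
Then f(-3) = -90.

-90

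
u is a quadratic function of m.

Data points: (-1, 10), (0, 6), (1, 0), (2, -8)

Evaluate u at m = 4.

Write u(m) = am² + bm + c; the 4 given values yield a linear system in the 3 coefficients.
Solving, u(m) = -m² - 5m + 6.
Then u(4) = -30.

-30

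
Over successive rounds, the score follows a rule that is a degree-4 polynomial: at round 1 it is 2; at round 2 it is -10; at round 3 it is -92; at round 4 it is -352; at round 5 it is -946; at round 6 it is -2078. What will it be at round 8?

Write the value at n as s(n).
First differences: -12, -82, -260, -594, -1132. Second differences: -70, -178, -334, -538. Third differences: -108, -156, -204. Fourth differences: -48, -48.
Level-4 differences are constant, so s has degree 4.
Fitting a degree-4 polynomial gives s(n) = -2n^4 + 2n³ + 3n² - 5n + 4.
Then s(8) = -7012.

-7012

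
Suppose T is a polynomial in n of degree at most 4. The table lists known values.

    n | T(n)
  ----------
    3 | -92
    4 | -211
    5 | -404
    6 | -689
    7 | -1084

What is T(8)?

-1607

First differences: -119, -193, -285, -395. Second differences: -74, -92, -110. Third differences: -18, -18.
Level-3 differences are constant, so T has degree 3.
Fitting a degree-3 polynomial gives T(n) = -3n³ - n² - n + 1.
Then T(8) = -1607.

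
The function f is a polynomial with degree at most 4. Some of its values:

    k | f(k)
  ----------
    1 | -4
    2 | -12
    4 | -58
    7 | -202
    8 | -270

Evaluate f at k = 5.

Write f(k) = ak^4 + bk³ + ck² + dk + e; the 5 given values yield a linear system in the 5 coefficients.
Solving, the top 2 coefficients vanish, and f(k) = -5k² + 7k - 6.
Then f(5) = -96.

-96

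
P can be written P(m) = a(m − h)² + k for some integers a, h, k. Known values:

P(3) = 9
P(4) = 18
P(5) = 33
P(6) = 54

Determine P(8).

114

First differences 9, 15, 21; second difference 6 = 2a, so a = 3.
Expanding, the m-coefficient is −2ah = -6h; matching it to the data gives h = 2, and then k = 6.
So P(m) = 3(m − 2)² + 6.
P(8) = 3·6² + 6 = 114.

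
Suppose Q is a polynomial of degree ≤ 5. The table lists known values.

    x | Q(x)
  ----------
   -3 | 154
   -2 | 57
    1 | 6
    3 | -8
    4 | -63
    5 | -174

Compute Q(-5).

Write Q(x) = ax^5 + bx^4 + cx³ + dx² + ex + p; the 6 given values yield a linear system in the 6 coefficients.
Solving, the top 2 coefficients vanish, and Q(x) = -3x³ + 8x² + 1.
Then Q(-5) = 576.

576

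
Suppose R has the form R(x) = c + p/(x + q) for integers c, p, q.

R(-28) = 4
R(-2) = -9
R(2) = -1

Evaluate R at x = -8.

(R(x) − c)(x + q) = p for each data point; the three points give a linear system in c and q, then p follows.
Solving: c = 3, q = 4, p = -24, so R(x) = 3 − 24/(x + 4).
Then R(-8) = 3 − 24/(-4) = 9.

9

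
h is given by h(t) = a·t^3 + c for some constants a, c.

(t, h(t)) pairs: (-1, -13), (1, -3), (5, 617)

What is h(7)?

From h(-1) = -13 and h(1) = -3: -1a + c = -13 and 1a + c = -3.
Subtracting: 2a = 10, so a = 5; then c = -13 − 5·(-1) = -8.
So h(t) = 5t³ − 8, and h(7) = 1707.

1707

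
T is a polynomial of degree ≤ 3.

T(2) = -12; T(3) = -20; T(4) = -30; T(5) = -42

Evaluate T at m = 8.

-90

First differences: -8, -10, -12. Second differences: -2, -2.
Level-2 differences are constant, so T has degree 2.
Fitting a degree-2 polynomial gives T(m) = -m² - 3m - 2.
Then T(8) = -90.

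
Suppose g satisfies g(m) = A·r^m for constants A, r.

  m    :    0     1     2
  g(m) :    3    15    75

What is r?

5

Consecutive ratio: 15/3 = 5, and 75/15 = 5, so r = 5.
Then A·5^0 = 3 gives A = 3, and g(m) = 3·5^m.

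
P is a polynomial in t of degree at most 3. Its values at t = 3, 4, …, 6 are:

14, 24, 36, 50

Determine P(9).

104

Write P(t) = at³ + bt² + ct + d; the 4 given values yield a linear system in the 4 coefficients.
Solving, the leading coefficient vanishes, and P(t) = t² + 3t - 4.
Then P(9) = 104.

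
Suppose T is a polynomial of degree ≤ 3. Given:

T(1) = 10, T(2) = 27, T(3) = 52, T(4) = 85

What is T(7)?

Write T(t) = at³ + bt² + ct + d; the 4 given values yield a linear system in the 4 coefficients.
Solving, the leading coefficient vanishes, and T(t) = 4t² + 5t + 1.
Then T(7) = 232.

232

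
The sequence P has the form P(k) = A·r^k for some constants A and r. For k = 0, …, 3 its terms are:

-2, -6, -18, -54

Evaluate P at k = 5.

-486

Consecutive ratio: -6/(-2) = 3, and -18/(-6) = 3, so r = 3.
Then A·3^0 = -2 gives A = -2, and P(k) = -2·3^k.
P(5) = -2·3^5 = -486.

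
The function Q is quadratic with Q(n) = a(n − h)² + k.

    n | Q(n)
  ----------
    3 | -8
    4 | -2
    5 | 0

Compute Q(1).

First differences 6, 2; second difference -4 = 2a, so a = -2.
Expanding, the n-coefficient is −2ah = 4h; matching it to the data gives h = 5, and then k = 0.
So Q(n) = -2(n − 5)² + 0.
Q(1) = -2·(-4)² + 0 = -32.

-32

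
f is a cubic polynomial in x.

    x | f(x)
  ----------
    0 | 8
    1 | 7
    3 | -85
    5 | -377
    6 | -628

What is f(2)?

-20

Write f(x) = ax³ + bx² + cx + d; the 5 given values yield a linear system in the 4 coefficients.
Solving, f(x) = -2x³ - 7x² + 8x + 8.
Then f(2) = -20.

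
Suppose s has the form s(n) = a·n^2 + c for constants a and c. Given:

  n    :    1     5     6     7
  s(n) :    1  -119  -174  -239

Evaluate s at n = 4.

From s(1) = 1 and s(5) = -119: 1a + c = 1 and 25a + c = -119.
Subtracting: 24a = -120, so a = -5; then c = 1 − (-5)·1 = 6.
So s(n) = -5n² + 6, and s(4) = -74.

-74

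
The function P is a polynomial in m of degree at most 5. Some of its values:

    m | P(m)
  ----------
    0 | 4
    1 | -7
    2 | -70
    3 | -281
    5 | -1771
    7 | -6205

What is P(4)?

-784

Write P(m) = am^5 + bm^4 + cm³ + dm² + em + p; the 6 given values yield a linear system in the 6 coefficients.
Solving, the leading coefficient vanishes, and P(m) = -2m^4 - 4m³ - 5m + 4.
Then P(4) = -784.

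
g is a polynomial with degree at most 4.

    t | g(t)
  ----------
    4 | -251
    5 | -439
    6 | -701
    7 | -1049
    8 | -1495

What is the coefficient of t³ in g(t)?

Write g(t) = at^4 + bt³ + ct² + dt + e; the 5 given values yield a linear system in the 5 coefficients.
Solving, the leading coefficient vanishes, and g(t) = -2t³ - 7t² - 3t + 1.
The coefficient of t³ is -2.

-2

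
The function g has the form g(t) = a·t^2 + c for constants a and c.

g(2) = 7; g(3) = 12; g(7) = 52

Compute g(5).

28

From g(2) = 7 and g(3) = 12: 4a + c = 7 and 9a + c = 12.
Subtracting: 5a = 5, so a = 1; then c = 7 − 1·4 = 3.
So g(t) = 1t² + 3, and g(5) = 28.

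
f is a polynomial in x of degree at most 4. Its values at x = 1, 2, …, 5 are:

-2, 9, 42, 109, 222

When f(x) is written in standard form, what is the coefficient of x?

0

Write f(x) = ax^4 + bx³ + cx² + dx + e; the 5 given values yield a linear system in the 5 coefficients.
Solving, the leading coefficient vanishes, and f(x) = 2x³ - x² - 3.
The coefficient of x is 0.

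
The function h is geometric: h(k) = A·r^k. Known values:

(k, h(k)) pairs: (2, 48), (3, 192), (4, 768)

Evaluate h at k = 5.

Consecutive ratio: 192/48 = 4, and 768/192 = 4, so r = 4.
Then A·4^2 = 48 gives A = 3, and h(k) = 3·4^k.
h(5) = 3·4^5 = 3072.

3072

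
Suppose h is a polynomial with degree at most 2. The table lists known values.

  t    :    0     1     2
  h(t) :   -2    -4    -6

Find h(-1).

0

First differences: -2, -2.
Level-1 differences are constant, so h has degree 1.
Fitting a degree-1 polynomial gives h(t) = -2t - 2.
Then h(-1) = 0.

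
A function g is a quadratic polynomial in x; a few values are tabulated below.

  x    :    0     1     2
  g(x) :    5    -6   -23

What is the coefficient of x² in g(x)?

Write g(x) = ax² + bx + c; the 3 given values yield a linear system in the 3 coefficients.
Solving, g(x) = -3x² - 8x + 5.
The coefficient of x² is -3.

-3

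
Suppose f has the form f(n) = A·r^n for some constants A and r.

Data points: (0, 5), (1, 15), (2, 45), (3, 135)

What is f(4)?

405

Consecutive ratio: 15/5 = 3, and 45/15 = 3, so r = 3.
Then A·3^0 = 5 gives A = 5, and f(n) = 5·3^n.
f(4) = 5·3^4 = 405.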